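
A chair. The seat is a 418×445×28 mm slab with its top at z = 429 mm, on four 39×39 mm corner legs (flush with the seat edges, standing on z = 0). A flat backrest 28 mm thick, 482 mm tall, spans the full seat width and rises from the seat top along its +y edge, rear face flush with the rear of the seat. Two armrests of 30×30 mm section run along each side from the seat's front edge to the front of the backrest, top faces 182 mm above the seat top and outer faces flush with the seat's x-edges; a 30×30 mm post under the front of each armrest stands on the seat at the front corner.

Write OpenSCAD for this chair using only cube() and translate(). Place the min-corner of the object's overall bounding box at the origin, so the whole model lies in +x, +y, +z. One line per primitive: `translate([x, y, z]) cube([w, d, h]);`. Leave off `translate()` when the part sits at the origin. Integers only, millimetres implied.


translate([0, 0, 401]) cube([418, 445, 28]);
cube([39, 39, 401]);
translate([379, 0, 0]) cube([39, 39, 401]);
translate([0, 406, 0]) cube([39, 39, 401]);
translate([379, 406, 0]) cube([39, 39, 401]);
translate([0, 417, 429]) cube([418, 28, 482]);
translate([0, 0, 581]) cube([30, 417, 30]);
translate([388, 0, 581]) cube([30, 417, 30]);
translate([0, 0, 429]) cube([30, 30, 152]);
translate([388, 0, 429]) cube([30, 30, 152]);


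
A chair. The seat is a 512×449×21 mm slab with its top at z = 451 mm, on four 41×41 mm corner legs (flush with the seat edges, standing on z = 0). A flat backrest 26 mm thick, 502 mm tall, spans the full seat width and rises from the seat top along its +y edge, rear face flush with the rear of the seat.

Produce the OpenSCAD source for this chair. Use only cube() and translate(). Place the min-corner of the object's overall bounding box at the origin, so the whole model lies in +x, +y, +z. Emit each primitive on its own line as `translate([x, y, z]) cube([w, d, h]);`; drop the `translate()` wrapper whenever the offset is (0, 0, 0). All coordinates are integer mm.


translate([0, 0, 430]) cube([512, 449, 21]);
cube([41, 41, 430]);
translate([471, 0, 0]) cube([41, 41, 430]);
translate([0, 408, 0]) cube([41, 41, 430]);
translate([471, 408, 0]) cube([41, 41, 430]);
translate([0, 423, 451]) cube([512, 26, 502]);


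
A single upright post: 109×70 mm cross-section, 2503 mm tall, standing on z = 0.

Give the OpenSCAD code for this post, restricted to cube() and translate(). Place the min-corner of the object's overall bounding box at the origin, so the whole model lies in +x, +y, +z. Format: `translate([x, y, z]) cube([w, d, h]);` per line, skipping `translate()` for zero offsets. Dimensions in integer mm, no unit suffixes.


cube([109, 70, 2503]);


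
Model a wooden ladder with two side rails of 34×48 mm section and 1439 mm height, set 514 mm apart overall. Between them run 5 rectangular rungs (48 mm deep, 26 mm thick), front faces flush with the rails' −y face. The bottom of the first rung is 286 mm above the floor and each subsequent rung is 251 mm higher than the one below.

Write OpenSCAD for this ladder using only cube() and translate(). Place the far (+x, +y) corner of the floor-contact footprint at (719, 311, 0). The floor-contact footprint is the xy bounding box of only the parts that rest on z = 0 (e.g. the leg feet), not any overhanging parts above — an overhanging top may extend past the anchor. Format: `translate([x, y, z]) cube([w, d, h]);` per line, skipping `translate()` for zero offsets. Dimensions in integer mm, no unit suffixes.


translate([205, 263, 0]) cube([34, 48, 1439]);
translate([685, 263, 0]) cube([34, 48, 1439]);
translate([239, 263, 286]) cube([446, 48, 26]);
translate([239, 263, 537]) cube([446, 48, 26]);
translate([239, 263, 788]) cube([446, 48, 26]);
translate([239, 263, 1039]) cube([446, 48, 26]);
translate([239, 263, 1290]) cube([446, 48, 26]);


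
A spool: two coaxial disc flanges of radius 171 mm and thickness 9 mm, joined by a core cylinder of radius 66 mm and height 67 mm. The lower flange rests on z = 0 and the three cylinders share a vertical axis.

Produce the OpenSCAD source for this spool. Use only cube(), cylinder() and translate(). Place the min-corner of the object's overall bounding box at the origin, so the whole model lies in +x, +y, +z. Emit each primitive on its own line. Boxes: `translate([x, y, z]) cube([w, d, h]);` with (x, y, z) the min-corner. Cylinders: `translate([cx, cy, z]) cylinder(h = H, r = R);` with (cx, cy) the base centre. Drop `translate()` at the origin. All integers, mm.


translate([171, 171, 0]) cylinder(h = 9, r = 171);
translate([171, 171, 9]) cylinder(h = 67, r = 66);
translate([171, 171, 76]) cylinder(h = 9, r = 171);


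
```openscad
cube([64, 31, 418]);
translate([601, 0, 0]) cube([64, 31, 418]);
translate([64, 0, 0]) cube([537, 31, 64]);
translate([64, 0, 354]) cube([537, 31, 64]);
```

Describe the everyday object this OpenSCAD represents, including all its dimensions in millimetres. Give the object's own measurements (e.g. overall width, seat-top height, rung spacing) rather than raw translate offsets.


A rectangular picture frame lying in the x–z plane (depth along y). The opening is 537 mm wide (x) by 290 mm tall (z), surrounded by a border 64 mm wide on all four sides. The frame is 31 mm deep and is made of two full-height vertical stiles with two horizontal rails fitted between them.


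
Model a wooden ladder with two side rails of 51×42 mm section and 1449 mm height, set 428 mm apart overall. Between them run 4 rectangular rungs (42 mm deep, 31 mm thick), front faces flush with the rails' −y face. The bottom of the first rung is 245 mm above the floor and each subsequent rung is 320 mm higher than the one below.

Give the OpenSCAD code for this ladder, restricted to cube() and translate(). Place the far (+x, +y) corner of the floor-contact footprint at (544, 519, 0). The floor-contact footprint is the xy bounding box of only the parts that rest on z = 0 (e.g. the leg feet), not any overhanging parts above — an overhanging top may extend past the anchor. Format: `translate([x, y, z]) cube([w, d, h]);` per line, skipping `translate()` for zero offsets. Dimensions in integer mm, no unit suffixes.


translate([116, 477, 0]) cube([51, 42, 1449]);
translate([493, 477, 0]) cube([51, 42, 1449]);
translate([167, 477, 245]) cube([326, 42, 31]);
translate([167, 477, 565]) cube([326, 42, 31]);
translate([167, 477, 885]) cube([326, 42, 31]);
translate([167, 477, 1205]) cube([326, 42, 31]);


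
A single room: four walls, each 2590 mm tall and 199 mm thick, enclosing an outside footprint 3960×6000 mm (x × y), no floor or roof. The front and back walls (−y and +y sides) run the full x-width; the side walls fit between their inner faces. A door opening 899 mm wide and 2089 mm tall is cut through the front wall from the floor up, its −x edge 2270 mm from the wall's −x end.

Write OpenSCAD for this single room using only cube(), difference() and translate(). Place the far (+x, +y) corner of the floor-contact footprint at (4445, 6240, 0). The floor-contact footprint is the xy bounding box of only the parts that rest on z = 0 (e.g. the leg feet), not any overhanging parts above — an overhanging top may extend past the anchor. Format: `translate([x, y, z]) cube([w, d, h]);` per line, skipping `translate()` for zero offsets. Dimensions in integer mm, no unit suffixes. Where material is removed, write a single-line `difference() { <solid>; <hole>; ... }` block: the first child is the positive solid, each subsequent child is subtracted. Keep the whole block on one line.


difference() { translate([485, 240, 0]) cube([3960, 199, 2590]); translate([2755, 240, 0]) cube([899, 199, 2089]); }
translate([485, 6041, 0]) cube([3960, 199, 2590]);
translate([485, 439, 0]) cube([199, 5602, 2590]);
translate([4246, 439, 0]) cube([199, 5602, 2590]);


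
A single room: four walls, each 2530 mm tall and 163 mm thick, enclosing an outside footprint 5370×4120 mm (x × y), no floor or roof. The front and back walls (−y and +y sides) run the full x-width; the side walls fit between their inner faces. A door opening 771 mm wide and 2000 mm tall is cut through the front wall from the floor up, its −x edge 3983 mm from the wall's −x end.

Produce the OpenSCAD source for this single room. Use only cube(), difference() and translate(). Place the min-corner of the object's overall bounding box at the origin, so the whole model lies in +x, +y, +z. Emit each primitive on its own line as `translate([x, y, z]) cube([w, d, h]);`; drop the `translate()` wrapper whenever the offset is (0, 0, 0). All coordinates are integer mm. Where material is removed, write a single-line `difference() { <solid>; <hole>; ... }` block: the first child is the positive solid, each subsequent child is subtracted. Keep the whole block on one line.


difference() { cube([5370, 163, 2530]); translate([3983, 0, 0]) cube([771, 163, 2000]); }
translate([0, 3957, 0]) cube([5370, 163, 2530]);
translate([0, 163, 0]) cube([163, 3794, 2530]);
translate([5207, 163, 0]) cube([163, 3794, 2530]);


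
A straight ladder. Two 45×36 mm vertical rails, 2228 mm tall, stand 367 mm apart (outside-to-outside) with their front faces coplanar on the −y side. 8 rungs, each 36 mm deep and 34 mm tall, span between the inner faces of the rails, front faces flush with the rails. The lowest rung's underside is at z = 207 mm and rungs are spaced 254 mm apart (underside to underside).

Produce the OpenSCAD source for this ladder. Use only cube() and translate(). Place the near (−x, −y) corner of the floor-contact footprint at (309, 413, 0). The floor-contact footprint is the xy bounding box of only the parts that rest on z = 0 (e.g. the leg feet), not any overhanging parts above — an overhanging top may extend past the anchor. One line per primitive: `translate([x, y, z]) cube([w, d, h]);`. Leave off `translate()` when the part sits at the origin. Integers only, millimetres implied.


translate([309, 413, 0]) cube([45, 36, 2228]);
translate([631, 413, 0]) cube([45, 36, 2228]);
translate([354, 413, 207]) cube([277, 36, 34]);
translate([354, 413, 461]) cube([277, 36, 34]);
translate([354, 413, 715]) cube([277, 36, 34]);
translate([354, 413, 969]) cube([277, 36, 34]);
translate([354, 413, 1223]) cube([277, 36, 34]);
translate([354, 413, 1477]) cube([277, 36, 34]);
translate([354, 413, 1731]) cube([277, 36, 34]);
translate([354, 413, 1985]) cube([277, 36, 34]);


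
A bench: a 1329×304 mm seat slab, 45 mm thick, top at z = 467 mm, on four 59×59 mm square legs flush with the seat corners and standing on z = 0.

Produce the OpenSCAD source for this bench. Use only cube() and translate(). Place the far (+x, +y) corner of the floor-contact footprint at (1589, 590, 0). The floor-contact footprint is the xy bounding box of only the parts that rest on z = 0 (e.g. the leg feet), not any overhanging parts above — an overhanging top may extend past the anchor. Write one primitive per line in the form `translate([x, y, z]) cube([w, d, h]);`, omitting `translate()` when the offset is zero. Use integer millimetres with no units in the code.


translate([260, 286, 422]) cube([1329, 304, 45]);
translate([260, 286, 0]) cube([59, 59, 422]);
translate([260, 531, 0]) cube([59, 59, 422]);
translate([1530, 286, 0]) cube([59, 59, 422]);
translate([1530, 531, 0]) cube([59, 59, 422]);


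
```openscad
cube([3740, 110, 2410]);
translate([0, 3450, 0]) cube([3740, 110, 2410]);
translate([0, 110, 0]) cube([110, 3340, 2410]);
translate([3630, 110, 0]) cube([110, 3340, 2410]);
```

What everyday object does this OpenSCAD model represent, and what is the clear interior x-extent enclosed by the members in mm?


A house (or room) frame. The interior width is 3520 mm.

Four 2410 mm walls enclosing a rectangle with no floor or roof — a room or house frame. Outside width is 3740 mm and wall thickness is 110 mm, so the interior width is 3740 − 2 × 110 = 3520 mm.


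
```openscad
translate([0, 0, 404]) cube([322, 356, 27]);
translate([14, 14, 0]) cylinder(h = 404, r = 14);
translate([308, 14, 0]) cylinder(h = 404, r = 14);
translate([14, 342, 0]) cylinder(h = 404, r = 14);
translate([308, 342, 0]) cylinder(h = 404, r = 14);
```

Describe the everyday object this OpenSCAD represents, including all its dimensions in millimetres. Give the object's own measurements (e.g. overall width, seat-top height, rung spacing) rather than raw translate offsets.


A four-legged stool. The seat is a 322×356×27 mm slab whose top surface is at z = 431 mm; four round legs, each 28 mm in diameter, run from the floor (z = 0) to the underside of the seat, each leg's axis is inset half a diameter from the nearest pair of seat edges (so the leg's bounding box is flush with the corner).


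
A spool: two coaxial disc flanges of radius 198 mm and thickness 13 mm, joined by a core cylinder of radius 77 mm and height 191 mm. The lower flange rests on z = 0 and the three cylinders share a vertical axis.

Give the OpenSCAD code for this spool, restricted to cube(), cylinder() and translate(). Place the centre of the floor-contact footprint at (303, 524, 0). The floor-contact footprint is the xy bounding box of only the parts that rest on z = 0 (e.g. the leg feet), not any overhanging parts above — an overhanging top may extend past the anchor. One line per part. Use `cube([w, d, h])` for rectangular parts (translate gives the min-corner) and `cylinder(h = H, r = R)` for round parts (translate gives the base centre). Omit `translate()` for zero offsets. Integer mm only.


translate([303, 524, 0]) cylinder(h = 13, r = 198);
translate([303, 524, 13]) cylinder(h = 191, r = 77);
translate([303, 524, 204]) cylinder(h = 13, r = 198);


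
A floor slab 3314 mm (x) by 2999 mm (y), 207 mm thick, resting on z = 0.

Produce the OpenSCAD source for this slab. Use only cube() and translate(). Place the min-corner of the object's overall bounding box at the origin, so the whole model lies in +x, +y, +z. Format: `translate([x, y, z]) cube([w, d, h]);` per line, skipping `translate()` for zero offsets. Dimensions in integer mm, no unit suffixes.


cube([3314, 2999, 207]);


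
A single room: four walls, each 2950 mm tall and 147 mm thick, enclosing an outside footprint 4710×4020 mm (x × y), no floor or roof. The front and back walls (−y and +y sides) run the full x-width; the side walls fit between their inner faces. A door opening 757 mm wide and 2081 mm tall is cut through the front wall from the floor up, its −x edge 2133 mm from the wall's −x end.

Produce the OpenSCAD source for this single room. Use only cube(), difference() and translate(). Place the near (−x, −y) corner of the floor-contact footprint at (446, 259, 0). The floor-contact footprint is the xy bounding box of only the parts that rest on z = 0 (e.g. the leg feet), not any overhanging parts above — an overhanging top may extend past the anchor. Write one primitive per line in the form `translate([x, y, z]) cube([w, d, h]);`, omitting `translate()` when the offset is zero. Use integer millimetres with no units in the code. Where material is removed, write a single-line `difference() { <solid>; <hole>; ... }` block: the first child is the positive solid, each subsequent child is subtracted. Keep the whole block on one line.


difference() { translate([446, 259, 0]) cube([4710, 147, 2950]); translate([2579, 259, 0]) cube([757, 147, 2081]); }
translate([446, 4132, 0]) cube([4710, 147, 2950]);
translate([446, 406, 0]) cube([147, 3726, 2950]);
translate([5009, 406, 0]) cube([147, 3726, 2950]);


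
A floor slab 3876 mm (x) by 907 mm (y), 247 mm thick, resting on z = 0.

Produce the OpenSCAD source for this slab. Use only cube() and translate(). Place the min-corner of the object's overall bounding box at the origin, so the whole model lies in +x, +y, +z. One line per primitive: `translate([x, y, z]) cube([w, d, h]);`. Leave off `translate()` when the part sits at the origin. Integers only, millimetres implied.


cube([3876, 907, 247]);


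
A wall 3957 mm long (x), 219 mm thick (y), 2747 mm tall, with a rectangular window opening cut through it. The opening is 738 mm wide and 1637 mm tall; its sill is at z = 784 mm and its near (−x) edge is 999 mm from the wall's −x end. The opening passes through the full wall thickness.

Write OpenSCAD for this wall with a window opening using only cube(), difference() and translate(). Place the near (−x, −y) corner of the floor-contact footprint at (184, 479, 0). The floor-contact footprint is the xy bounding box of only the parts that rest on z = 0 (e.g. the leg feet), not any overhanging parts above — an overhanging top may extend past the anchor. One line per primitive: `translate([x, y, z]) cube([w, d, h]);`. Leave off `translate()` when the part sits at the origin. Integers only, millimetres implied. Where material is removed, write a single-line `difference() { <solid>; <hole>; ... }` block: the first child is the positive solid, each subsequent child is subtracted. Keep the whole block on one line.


difference() { translate([184, 479, 0]) cube([3957, 219, 2747]); translate([1183, 479, 784]) cube([738, 219, 1637]); }


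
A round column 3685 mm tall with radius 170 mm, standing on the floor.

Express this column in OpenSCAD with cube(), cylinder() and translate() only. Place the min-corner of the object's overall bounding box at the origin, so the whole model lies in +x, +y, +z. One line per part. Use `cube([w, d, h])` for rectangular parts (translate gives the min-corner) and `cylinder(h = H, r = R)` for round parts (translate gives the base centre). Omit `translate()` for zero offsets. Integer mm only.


translate([170, 170, 0]) cylinder(h = 3685, r = 170);


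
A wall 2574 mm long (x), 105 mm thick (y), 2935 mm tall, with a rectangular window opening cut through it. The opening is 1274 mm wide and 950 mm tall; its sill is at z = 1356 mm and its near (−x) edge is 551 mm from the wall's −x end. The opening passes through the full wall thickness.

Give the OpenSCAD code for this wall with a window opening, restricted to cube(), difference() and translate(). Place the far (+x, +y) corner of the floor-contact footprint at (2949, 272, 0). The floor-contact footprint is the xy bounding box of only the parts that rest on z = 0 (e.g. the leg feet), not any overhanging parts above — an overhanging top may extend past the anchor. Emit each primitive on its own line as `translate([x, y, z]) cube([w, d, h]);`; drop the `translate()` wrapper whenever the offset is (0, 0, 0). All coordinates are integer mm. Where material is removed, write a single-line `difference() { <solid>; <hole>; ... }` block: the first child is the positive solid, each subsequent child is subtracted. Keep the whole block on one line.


difference() { translate([375, 167, 0]) cube([2574, 105, 2935]); translate([926, 167, 1356]) cube([1274, 105, 950]); }


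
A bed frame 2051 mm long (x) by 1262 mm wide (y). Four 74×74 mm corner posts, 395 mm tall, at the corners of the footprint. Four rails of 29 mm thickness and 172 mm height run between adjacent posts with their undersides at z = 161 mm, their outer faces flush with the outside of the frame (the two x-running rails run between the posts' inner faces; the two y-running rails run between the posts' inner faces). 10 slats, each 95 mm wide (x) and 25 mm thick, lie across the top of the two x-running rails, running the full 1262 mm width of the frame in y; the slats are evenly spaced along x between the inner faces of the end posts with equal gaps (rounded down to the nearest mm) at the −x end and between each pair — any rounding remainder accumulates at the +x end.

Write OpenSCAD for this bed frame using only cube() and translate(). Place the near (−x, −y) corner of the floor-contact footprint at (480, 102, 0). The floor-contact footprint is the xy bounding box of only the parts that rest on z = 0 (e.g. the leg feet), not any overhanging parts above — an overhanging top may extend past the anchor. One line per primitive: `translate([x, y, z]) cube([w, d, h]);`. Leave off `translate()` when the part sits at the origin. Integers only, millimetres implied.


translate([480, 102, 0]) cube([74, 74, 395]);
translate([480, 1290, 0]) cube([74, 74, 395]);
translate([2457, 102, 0]) cube([74, 74, 395]);
translate([2457, 1290, 0]) cube([74, 74, 395]);
translate([554, 102, 161]) cube([1903, 29, 172]);
translate([554, 1335, 161]) cube([1903, 29, 172]);
translate([480, 176, 161]) cube([29, 1114, 172]);
translate([2502, 176, 161]) cube([29, 1114, 172]);
translate([640, 102, 333]) cube([95, 1262, 25]);
translate([821, 102, 333]) cube([95, 1262, 25]);
translate([1002, 102, 333]) cube([95, 1262, 25]);
translate([1183, 102, 333]) cube([95, 1262, 25]);
translate([1364, 102, 333]) cube([95, 1262, 25]);
translate([1545, 102, 333]) cube([95, 1262, 25]);
translate([1726, 102, 333]) cube([95, 1262, 25]);
translate([1907, 102, 333]) cube([95, 1262, 25]);
translate([2088, 102, 333]) cube([95, 1262, 25]);
translate([2269, 102, 333]) cube([95, 1262, 25]);


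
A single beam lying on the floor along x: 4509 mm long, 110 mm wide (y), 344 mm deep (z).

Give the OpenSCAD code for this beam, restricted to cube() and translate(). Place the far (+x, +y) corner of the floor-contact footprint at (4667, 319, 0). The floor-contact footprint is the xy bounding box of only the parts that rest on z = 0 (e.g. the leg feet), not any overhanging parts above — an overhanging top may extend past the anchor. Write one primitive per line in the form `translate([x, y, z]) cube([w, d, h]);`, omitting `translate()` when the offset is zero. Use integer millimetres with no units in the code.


translate([158, 209, 0]) cube([4509, 110, 344]);


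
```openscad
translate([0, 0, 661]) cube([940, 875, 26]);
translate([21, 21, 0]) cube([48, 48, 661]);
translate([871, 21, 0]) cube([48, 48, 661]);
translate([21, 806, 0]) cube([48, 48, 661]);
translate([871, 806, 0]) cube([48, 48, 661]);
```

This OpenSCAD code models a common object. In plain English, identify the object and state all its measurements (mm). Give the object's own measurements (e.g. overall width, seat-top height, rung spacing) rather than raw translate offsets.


A rectangular dining table. The top is 940×875×26 mm with its upper surface at z = 687 mm. It stands on four 48×48 mm square legs, each inset 21 mm from the nearest pair of top edges, running from the floor to the underside of the top.


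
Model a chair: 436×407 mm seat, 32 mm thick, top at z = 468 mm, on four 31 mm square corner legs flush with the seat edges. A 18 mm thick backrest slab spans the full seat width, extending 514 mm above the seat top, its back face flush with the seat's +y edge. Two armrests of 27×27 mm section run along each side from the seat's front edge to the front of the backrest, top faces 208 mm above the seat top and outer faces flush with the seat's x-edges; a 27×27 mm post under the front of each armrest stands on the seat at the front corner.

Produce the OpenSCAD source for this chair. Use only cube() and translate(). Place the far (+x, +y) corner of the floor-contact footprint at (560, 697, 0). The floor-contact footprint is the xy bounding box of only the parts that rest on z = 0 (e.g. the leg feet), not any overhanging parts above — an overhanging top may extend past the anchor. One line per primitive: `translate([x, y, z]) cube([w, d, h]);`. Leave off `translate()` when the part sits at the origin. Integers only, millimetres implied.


translate([124, 290, 436]) cube([436, 407, 32]);
translate([124, 290, 0]) cube([31, 31, 436]);
translate([529, 290, 0]) cube([31, 31, 436]);
translate([124, 666, 0]) cube([31, 31, 436]);
translate([529, 666, 0]) cube([31, 31, 436]);
translate([124, 679, 468]) cube([436, 18, 514]);
translate([124, 290, 649]) cube([27, 389, 27]);
translate([533, 290, 649]) cube([27, 389, 27]);
translate([124, 290, 468]) cube([27, 27, 181]);
translate([533, 290, 468]) cube([27, 27, 181]);


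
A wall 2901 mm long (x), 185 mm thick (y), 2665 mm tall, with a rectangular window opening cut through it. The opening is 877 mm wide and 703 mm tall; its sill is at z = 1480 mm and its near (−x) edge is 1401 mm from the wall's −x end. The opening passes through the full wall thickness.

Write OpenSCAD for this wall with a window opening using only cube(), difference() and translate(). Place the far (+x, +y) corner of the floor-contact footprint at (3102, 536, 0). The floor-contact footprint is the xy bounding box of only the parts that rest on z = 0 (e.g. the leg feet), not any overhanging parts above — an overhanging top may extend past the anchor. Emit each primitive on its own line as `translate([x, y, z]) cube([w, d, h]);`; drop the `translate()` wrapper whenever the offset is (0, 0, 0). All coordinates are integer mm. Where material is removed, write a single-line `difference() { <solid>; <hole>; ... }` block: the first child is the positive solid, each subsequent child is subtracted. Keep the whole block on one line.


difference() { translate([201, 351, 0]) cube([2901, 185, 2665]); translate([1602, 351, 1480]) cube([877, 185, 703]); }


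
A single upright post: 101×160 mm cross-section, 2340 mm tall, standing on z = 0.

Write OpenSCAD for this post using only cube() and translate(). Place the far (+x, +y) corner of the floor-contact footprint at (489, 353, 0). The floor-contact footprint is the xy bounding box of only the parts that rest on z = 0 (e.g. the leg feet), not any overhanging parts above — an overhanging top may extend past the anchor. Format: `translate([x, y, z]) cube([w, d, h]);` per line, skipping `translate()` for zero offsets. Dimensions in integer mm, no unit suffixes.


translate([388, 193, 0]) cube([101, 160, 2340]);


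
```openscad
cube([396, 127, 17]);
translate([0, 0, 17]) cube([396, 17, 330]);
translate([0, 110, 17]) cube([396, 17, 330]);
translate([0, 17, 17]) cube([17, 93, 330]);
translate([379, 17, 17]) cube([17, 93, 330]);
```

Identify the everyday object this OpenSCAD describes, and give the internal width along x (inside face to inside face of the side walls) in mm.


An open box. The internal width is 362 mm.

A 396×127 base slab with four walls standing on it — an open box. The base is 396 mm wide and the walls are 17 mm thick, so the internal width is 396 − 2 × 17 = 362 mm.


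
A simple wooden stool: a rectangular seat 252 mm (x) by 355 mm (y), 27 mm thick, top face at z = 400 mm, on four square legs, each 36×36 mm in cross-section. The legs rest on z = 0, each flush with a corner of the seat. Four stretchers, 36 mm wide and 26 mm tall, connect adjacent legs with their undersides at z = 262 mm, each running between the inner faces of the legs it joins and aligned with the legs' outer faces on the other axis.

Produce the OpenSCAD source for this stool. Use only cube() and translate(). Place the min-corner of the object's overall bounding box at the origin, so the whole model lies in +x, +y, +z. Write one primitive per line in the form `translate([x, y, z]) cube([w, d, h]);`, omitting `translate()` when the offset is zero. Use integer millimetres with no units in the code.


// leg_h = 400 - 27 = 373
// stretcher span = 252 - 2*36 = 180
translate([0, 0, 373]) cube([252, 355, 27]);
cube([36, 36, 373]);
translate([216, 0, 0]) cube([36, 36, 373]);
translate([0, 319, 0]) cube([36, 36, 373]);
translate([216, 319, 0]) cube([36, 36, 373]);
translate([36, 0, 262]) cube([180, 36, 26]);
translate([36, 319, 262]) cube([180, 36, 26]);
translate([0, 36, 262]) cube([36, 283, 26]);
translate([216, 36, 262]) cube([36, 283, 26]);


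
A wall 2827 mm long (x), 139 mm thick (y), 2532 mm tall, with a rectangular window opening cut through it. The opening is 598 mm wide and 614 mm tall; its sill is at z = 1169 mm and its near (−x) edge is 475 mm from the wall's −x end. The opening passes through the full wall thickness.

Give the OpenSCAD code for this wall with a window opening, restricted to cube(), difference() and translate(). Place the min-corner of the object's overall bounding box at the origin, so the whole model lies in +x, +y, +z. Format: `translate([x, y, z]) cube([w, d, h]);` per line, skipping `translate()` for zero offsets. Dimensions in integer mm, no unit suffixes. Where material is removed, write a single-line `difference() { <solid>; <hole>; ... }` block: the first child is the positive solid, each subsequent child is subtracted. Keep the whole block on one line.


difference() { cube([2827, 139, 2532]); translate([475, 0, 1169]) cube([598, 139, 614]); }


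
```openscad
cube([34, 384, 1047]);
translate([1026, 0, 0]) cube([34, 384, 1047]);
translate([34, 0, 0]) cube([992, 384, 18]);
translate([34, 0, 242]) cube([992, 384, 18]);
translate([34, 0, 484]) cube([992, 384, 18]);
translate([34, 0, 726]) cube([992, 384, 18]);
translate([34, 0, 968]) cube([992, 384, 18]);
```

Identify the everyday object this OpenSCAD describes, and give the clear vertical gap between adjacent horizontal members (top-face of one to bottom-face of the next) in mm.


A bookshelf. The clear shelf gap is 224 mm.

Two tall side panels with 5 horizontal boards between them — a bookshelf. The first two shelf undersides are at z = 0 and z = 242; with shelf thickness 18, the clear gap is 242 − 0 − 18 = 224 mm.


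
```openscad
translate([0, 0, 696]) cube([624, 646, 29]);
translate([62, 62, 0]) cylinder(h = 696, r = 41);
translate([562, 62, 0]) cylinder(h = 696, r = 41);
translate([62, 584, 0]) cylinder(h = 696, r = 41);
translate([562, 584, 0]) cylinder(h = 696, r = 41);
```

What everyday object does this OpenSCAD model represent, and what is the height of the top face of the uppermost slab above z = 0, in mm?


A table. The table height is 725 mm.

A 624×646×29 slab sits at z = 696 on four Ø82 mm round legs — a table. The top surface is at 696 + 29 = 725 mm.


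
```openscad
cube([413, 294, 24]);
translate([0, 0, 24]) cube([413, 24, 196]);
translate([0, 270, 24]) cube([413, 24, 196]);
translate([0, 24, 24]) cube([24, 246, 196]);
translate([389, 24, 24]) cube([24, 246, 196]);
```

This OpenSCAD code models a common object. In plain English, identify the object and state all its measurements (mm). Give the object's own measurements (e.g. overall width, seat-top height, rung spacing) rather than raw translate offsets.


An open-topped rectangular box: outside dimensions 413×294×220 mm, with a uniform wall and base thickness of 24 mm. The base is a full 413×294 slab on the floor; four walls sit on top of the base. The front and back walls (the −y and +y sides) span the full width; the two side walls fit between them.


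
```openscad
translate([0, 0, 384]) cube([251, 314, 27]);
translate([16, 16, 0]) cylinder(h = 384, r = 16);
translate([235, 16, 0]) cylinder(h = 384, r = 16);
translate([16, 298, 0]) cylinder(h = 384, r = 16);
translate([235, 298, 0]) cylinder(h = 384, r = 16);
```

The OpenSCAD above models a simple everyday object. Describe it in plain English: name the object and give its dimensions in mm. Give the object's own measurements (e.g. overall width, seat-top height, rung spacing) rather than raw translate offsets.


A simple wooden stool: a rectangular seat 251 mm (x) by 314 mm (y), 27 mm thick, top face at z = 411 mm, on four round legs, each 32 mm in diameter. The legs rest on z = 0, each leg's axis is inset half a diameter from the nearest pair of seat edges (so the leg's bounding box is flush with the corner).


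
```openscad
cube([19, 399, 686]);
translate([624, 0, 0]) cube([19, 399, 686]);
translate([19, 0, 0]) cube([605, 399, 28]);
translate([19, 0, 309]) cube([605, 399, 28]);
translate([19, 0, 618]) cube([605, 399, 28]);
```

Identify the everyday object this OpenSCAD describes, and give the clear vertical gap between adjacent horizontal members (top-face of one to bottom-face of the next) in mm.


A bookshelf. The clear shelf gap is 281 mm.

Two tall side panels with 3 horizontal boards between them — a bookshelf. The first two shelf undersides are at z = 0 and z = 309; with shelf thickness 28, the clear gap is 309 − 0 − 28 = 281 mm.


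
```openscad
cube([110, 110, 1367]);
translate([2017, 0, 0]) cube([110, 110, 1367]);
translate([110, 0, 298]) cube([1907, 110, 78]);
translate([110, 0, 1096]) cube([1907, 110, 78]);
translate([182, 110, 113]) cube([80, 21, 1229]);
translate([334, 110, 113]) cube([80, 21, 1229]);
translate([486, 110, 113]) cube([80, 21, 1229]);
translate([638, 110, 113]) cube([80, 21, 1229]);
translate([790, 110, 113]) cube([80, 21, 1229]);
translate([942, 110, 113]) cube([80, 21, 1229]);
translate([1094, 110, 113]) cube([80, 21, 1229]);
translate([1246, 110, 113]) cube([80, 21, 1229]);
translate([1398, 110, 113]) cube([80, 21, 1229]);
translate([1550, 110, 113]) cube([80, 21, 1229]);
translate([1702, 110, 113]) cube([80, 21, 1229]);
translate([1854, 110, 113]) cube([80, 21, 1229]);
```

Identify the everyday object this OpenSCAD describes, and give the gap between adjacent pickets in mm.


A fence section. The picket gap is 72 mm.

Two posts, two rails, 12 pickets — a fence section. Span 1907 mm holds 12 pickets of 80 mm with 13 equal gaps: ⌊(1907 − 12·80) / 13⌋ = 72 mm.


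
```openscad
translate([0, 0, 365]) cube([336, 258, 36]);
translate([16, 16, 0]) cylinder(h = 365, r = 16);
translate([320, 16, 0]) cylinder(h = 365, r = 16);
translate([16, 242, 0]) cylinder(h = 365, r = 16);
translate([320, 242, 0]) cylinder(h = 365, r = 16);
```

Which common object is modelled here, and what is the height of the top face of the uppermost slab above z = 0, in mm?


A stool. The seat height is 401 mm.

A 336×258×36 slab at z = 365 on four corner cylinders — a stool. The seat top is 365 + 36 = 401 mm.


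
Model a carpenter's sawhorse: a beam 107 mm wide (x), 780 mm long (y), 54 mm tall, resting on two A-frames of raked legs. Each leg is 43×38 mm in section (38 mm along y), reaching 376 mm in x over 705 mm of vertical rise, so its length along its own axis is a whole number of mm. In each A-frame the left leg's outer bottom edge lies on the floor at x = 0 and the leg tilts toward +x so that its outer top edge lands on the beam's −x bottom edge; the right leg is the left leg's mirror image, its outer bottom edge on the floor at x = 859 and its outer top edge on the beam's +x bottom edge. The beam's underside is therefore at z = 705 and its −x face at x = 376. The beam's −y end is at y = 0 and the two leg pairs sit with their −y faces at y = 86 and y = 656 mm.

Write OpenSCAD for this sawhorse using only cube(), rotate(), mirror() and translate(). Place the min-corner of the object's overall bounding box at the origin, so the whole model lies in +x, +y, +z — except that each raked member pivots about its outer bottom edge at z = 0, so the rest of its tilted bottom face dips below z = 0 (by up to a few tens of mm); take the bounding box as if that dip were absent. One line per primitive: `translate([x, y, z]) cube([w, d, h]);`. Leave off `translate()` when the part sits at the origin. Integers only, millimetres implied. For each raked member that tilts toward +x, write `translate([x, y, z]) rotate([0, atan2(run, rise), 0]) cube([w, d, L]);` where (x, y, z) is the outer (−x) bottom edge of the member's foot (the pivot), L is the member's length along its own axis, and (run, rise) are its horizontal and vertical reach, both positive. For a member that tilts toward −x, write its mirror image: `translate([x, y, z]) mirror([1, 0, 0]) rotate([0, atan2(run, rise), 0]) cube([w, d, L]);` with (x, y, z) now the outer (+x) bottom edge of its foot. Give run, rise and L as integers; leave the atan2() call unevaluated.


// leg length = √(376² + 705²) = 799
// right-leg outer foot x = 2·376 + 107 = 859
// beam min-corner = (376, 0, 705)
translate([376, 0, 705]) cube([107, 780, 54]);
translate([0, 86, 0]) rotate([0, atan2(376, 705), 0]) cube([43, 38, 799]);
translate([859, 86, 0]) mirror([1, 0, 0]) rotate([0, atan2(376, 705), 0]) cube([43, 38, 799]);
translate([0, 656, 0]) rotate([0, atan2(376, 705), 0]) cube([43, 38, 799]);
translate([859, 656, 0]) mirror([1, 0, 0]) rotate([0, atan2(376, 705), 0]) cube([43, 38, 799]);


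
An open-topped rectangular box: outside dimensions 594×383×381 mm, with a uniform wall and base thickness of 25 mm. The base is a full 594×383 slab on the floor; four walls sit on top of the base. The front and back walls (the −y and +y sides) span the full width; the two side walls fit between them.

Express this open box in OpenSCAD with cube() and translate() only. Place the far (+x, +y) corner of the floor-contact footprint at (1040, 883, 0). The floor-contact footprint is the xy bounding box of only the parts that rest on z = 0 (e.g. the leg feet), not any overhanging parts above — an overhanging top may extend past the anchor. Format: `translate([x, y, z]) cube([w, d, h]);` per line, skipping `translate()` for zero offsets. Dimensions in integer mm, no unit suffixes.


translate([446, 500, 0]) cube([594, 383, 25]);
translate([446, 500, 25]) cube([594, 25, 356]);
translate([446, 858, 25]) cube([594, 25, 356]);
translate([446, 525, 25]) cube([25, 333, 356]);
translate([1015, 525, 25]) cube([25, 333, 356]);


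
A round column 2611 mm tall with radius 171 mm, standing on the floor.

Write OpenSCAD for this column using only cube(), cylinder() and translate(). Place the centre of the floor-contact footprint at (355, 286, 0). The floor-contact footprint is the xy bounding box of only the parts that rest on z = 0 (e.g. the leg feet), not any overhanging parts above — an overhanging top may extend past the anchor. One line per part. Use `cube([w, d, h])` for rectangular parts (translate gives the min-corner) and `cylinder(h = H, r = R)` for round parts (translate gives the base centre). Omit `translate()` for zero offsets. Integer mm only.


translate([355, 286, 0]) cylinder(h = 2611, r = 171);


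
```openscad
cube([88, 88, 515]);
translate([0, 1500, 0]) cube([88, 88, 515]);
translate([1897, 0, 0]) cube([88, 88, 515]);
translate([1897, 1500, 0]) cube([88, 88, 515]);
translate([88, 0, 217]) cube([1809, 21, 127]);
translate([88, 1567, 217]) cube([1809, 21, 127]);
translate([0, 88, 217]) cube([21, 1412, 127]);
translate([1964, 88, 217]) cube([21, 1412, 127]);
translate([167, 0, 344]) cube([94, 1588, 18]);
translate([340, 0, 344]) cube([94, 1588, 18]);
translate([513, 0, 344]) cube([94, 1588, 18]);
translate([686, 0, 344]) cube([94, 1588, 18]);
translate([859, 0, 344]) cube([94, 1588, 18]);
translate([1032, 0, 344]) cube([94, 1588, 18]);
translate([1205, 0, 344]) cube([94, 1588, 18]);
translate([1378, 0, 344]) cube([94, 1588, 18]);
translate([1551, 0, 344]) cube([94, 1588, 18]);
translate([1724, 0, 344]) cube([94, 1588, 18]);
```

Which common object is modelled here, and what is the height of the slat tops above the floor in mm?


A bed frame. The slat-top height is 362 mm.

Four posts, four rails, and a row of slats — a bed frame. Slats sit on the rails at z = 217 + 127 = 344; with slat thickness 18, the top is 362 mm.


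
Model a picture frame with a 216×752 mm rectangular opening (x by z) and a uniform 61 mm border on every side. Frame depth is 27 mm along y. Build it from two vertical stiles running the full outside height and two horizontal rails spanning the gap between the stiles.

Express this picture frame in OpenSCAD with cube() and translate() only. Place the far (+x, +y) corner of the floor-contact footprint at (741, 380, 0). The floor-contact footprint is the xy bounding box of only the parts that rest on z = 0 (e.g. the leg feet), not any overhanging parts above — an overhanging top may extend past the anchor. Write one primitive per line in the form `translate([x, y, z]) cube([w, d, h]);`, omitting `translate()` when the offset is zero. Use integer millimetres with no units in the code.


translate([403, 353, 0]) cube([61, 27, 874]);
translate([680, 353, 0]) cube([61, 27, 874]);
translate([464, 353, 0]) cube([216, 27, 61]);
translate([464, 353, 813]) cube([216, 27, 61]);


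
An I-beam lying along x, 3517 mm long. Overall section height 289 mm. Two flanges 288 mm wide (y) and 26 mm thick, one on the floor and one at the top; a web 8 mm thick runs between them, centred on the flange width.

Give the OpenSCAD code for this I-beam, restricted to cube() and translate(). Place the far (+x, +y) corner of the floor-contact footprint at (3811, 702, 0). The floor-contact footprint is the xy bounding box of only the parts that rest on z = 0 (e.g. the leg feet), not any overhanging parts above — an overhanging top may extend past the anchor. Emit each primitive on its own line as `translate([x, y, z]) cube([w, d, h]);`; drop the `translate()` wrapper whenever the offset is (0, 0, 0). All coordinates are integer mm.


translate([294, 414, 0]) cube([3517, 288, 26]);
translate([294, 554, 26]) cube([3517, 8, 237]);
translate([294, 414, 263]) cube([3517, 288, 26]);
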